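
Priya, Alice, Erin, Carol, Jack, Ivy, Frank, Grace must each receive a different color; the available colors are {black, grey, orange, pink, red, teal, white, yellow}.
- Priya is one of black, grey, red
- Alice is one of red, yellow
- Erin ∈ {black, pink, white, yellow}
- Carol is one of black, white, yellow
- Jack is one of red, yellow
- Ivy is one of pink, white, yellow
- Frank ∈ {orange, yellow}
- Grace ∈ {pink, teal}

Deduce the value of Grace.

The 8 variables draw from only 8 values {black, grey, orange, pink, red, teal, white, yellow}, so each is used; only Priya can be grey, hence Priya = grey.
Among the 7 still-open variables, orange fits only Frank (and all 7 values in {black, orange, pink, red, teal, white, yellow} must be used), so Frank = orange.
The 6 still-open variables together cover exactly {black, pink, red, teal, white, yellow} — 6 values for 6 variables — and teal appears only in Grace's list, so Grace = teal.

teal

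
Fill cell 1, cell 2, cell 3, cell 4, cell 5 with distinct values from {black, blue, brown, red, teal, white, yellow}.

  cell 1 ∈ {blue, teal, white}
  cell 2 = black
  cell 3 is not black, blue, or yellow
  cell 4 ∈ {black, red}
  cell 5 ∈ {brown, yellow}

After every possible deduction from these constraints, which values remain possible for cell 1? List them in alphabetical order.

cell 2 has just one choice, so cell 2 = black. Eliminate black elsewhere: cell 4.
That leaves cell 4 = red. Eliminate red elsewhere: cell 3.
No further eliminations apply; cell 1 can still be any of blue, teal, white.

blue, teal, white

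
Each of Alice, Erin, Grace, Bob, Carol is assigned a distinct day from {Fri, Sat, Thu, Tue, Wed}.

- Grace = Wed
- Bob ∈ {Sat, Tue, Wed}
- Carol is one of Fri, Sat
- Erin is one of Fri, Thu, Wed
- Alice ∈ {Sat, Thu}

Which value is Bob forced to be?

Tue

Grace has just one choice, so Grace = Wed. Eliminate Wed elsewhere: Erin, Bob.
The 4 still-open variables draw from only 4 values {Fri, Sat, Thu, Tue}, so each is used; only Bob can be Tue, hence Bob = Tue.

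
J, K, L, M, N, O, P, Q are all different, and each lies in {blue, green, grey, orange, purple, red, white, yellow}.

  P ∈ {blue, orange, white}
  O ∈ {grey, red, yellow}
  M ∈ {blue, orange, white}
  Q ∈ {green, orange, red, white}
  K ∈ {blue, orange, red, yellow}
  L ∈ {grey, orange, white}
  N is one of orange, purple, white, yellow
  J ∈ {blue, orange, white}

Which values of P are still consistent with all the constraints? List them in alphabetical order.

blue, orange, white

The 8 variables together cover exactly {blue, green, grey, orange, purple, red, white, yellow} — 8 values for 8 variables — and green appears only in Q's list, so Q = green.
Among the 7 still-open variables, purple fits only N (and all 7 values in {blue, grey, orange, purple, red, white, yellow} must be used), so N = purple.
The 3 variables J, M, P are confined to {blue, orange, white}, which locks those values in; drop them from K, L.
L's domain is down to {grey}, so L = grey. Eliminate grey elsewhere: O.
No further eliminations apply; P can still be any of blue, orange, white.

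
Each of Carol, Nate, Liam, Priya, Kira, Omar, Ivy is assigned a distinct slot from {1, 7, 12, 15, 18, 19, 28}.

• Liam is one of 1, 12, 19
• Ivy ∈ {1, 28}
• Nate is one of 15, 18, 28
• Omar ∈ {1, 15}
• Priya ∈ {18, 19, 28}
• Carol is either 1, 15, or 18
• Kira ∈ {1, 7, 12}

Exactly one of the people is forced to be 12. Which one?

Liam

The 7 variables together cover exactly {1, 7, 12, 15, 18, 19, 28} — 7 values for 7 variables — and 7 appears only in Kira's list, so Kira = 7.
The 6 still-open variables together cover exactly {1, 12, 15, 18, 19, 28} — 6 values for 6 variables — and 12 appears only in Liam's list, so Liam = 12.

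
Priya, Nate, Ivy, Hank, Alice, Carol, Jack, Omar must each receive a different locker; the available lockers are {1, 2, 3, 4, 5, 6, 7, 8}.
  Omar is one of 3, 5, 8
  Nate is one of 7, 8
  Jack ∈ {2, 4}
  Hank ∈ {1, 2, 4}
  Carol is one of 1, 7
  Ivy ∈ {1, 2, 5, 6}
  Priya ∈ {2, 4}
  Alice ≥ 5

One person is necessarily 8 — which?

Nate

The 8 variables together cover exactly {1, 2, 3, 4, 5, 6, 7, 8} — 8 values for 8 variables — and 3 appears only in Omar's list, so Omar = 3.
The 2 variables Priya and Jack are confined to {2, 4}, which locks those values in; drop them from Ivy, Hank.
Hank's domain is down to {1}, so Hank = 1. Eliminate 1 elsewhere: Ivy, Carol.
That leaves Carol = 7. Strike 7 from Nate, Alice.
So 8 goes to Nate.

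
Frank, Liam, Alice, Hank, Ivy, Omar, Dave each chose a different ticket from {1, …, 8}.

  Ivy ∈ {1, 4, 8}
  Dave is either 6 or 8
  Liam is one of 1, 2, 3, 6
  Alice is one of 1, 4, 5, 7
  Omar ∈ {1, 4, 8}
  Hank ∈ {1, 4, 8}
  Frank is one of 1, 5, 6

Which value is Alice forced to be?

The 3 variables Hank, Ivy, Omar are confined to {1, 4, 8}, which locks those values in; drop them from Frank, Liam, Alice, Dave.
Dave must be 6 (only option left). Remove 6 from Frank, Liam.
Frank must be 5 (only option left). Eliminate 5 elsewhere: Alice.
So Alice = 7.

7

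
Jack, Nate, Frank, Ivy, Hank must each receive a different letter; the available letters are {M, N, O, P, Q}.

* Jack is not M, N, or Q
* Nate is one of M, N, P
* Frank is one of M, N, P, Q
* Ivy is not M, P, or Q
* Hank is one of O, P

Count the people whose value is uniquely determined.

3

Among the 5 variables, Q fits only Frank (and all 5 values in {M, N, O, P, Q} must be used), so Frank = Q.
The 4 still-open variables draw from only 4 values {M, N, O, P}, so each is used; only Nate can be M, hence Nate = M.
Among the 3 still-open variables, N fits only Ivy (and all 3 values in {N, O, P} must be used), so Ivy = N.
Determined: Nate=M, Frank=Q, Ivy=N. The other people each still have more than one consistent value. That makes 3.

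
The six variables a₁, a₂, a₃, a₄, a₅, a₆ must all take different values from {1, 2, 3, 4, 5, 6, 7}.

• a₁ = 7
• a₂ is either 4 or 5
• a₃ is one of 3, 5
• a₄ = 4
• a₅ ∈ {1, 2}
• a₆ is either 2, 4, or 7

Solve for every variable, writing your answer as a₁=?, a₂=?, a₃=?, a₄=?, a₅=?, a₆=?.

a₁=7, a₂=5, a₃=3, a₄=4, a₅=1, a₆=2

a₁'s domain is down to {7}, so a₁ = 7. Remove 7 from a₆.
a₄ has just one choice, so a₄ = 4. Remove 4 from a₂, a₆.
a₆'s domain is down to {2}, so a₆ = 2. Remove 2 from a₅.
That leaves a₂ = 5. Remove 5 from a₃.
That leaves a₃ = 3.
a₅'s domain is down to {1}, so a₅ = 1.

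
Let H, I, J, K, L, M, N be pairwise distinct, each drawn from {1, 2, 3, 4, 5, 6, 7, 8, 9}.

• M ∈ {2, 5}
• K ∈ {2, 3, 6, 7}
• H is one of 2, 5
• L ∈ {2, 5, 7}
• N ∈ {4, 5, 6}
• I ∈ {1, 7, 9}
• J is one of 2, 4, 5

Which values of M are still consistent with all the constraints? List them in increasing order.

2, 5

H and M between them cover only {2, 5} — a naked pair. Remove those values from J, K, L, N.
J's domain is down to {4}, so J = 4. Strike 4 from N.
L's domain is down to {7}, so L = 7. So I, K can't be 7.
That leaves N = 6. Strike 6 from K.
That leaves K = 3.
No further eliminations apply; M can still be any of 2, 5.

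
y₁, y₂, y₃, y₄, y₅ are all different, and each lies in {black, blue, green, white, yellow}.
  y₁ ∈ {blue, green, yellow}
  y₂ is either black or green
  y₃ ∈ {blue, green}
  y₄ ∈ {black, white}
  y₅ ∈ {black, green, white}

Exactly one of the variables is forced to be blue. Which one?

y₃

The 5 variables together cover exactly {black, blue, green, white, yellow} — 5 values for 5 variables — and yellow appears only in y₁'s list, so y₁ = yellow.
Among the 4 still-open variables, blue fits only y₃ (and all 4 values in {black, blue, green, white} must be used), so y₃ = blue.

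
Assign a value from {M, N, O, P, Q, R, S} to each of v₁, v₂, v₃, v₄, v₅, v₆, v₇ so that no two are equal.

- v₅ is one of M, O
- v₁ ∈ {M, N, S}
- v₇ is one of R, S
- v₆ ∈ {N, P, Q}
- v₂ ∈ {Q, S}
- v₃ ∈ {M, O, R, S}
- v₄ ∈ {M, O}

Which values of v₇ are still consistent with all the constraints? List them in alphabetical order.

The 7 variables together cover exactly {M, N, O, P, Q, R, S} — 7 values for 7 variables — and P appears only in v₆'s list, so v₆ = P.
Among the 6 still-open variables, N fits only v₁ (and all 6 values in {M, N, O, Q, R, S} must be used), so v₁ = N.
The 5 still-open variables together cover exactly {M, O, Q, R, S} — 5 values for 5 variables — and Q appears only in v₂'s list, so v₂ = Q.
The 2 variables v₄ and v₅ are confined to {M, O}, which locks those values in; drop them from v₃.
No further eliminations apply; v₇ can still be any of R, S.

R, S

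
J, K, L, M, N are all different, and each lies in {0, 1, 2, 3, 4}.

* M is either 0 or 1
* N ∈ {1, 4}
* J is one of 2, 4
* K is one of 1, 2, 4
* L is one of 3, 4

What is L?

3

The 5 variables together cover exactly {0, 1, 2, 3, 4} — 5 values for 5 variables — and 0 appears only in M's list, so M = 0.
Among the 4 still-open variables, 3 fits only L (and all 4 values in {1, 2, 3, 4} must be used), so L = 3.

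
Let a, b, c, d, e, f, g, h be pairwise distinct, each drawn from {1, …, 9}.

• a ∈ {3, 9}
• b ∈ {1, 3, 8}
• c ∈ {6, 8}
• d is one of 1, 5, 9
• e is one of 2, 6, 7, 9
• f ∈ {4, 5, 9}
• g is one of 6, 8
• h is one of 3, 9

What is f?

4

a and h between them cover only {3, 9} — a naked pair. Remove those values from b, d, e, f.
c and g between them cover only {6, 8} — a naked pair. Remove those values from b, e.
b has just one choice, so b = 1. Remove 1 from d.
That leaves d = 5. Remove 5 from f.
So f = 4.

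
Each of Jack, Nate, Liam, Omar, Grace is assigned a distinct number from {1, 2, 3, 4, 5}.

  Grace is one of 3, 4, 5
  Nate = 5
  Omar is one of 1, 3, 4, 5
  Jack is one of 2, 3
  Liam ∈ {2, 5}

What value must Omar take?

1

Nate's domain is down to {5}, so Nate = 5. So Liam, Omar, Grace can't be 5.
Liam's domain is down to {2}, so Liam = 2. Eliminate 2 elsewhere: Jack.
That leaves Jack = 3. Remove 3 from Omar, Grace.
Grace must be 4 (only option left). Eliminate 4 elsewhere: Omar.
So Omar = 1.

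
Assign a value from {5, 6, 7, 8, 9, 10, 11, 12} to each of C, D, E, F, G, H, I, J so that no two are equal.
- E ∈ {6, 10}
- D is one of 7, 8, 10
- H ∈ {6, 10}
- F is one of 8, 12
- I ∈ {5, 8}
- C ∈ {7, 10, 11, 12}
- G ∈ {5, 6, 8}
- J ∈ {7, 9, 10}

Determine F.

The 8 variables together cover exactly {5, 6, 7, 8, 9, 10, 11, 12} — 8 values for 8 variables — and 9 appears only in J's list, so J = 9.
Among the 7 still-open variables, 11 fits only C (and all 7 values in {5, 6, 7, 8, 10, 11, 12} must be used), so C = 11.
The 6 still-open variables draw from only 6 values {5, 6, 7, 8, 10, 12}, so each is used; only D can be 7, hence D = 7.
Among the 5 still-open variables, 12 fits only F (and all 5 values in {5, 6, 8, 10, 12} must be used), so F = 12.

12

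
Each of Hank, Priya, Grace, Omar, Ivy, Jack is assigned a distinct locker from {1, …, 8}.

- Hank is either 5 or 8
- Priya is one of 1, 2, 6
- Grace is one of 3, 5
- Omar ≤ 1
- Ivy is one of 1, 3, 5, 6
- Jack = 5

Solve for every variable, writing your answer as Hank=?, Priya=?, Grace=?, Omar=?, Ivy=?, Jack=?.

Hank=8, Priya=2, Grace=3, Omar=1, Ivy=6, Jack=5

Omar's domain is down to {1}, so Omar = 1. So Priya, Ivy can't be 1.
Jack's domain is down to {5}, so Jack = 5. So Hank, Grace, Ivy can't be 5.
Hank has just one choice, so Hank = 8.
Grace has just one choice, so Grace = 3. Eliminate 3 elsewhere: Ivy.
Ivy has just one choice, so Ivy = 6. So Priya can't be 6.
Priya's domain is down to {2}, so Priya = 2.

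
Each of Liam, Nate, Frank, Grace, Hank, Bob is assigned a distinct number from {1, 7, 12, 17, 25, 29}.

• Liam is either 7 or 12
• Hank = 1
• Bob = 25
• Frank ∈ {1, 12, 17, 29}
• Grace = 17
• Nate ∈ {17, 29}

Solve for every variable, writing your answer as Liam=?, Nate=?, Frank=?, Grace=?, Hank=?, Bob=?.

Liam=7, Nate=29, Frank=12, Grace=17, Hank=1, Bob=25

Grace must be 17 (only option left). So Nate, Frank can't be 17.
Hank's domain is down to {1}, so Hank = 1. So Frank can't be 1.
That leaves Bob = 25.
Nate has just one choice, so Nate = 29. So Frank can't be 29.
That leaves Frank = 12. Remove 12 from Liam.
Liam has just one choice, so Liam = 7.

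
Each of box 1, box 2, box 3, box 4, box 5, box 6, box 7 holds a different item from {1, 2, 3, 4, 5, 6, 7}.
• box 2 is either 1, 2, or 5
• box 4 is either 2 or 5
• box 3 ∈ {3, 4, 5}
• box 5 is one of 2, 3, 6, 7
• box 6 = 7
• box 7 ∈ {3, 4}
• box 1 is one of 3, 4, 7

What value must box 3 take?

box 6's domain is down to {7}, so box 6 = 7. Eliminate 7 elsewhere: box 1, box 5.
The 6 still-open variables together cover exactly {1, 2, 3, 4, 5, 6} — 6 values for 6 variables — and 1 appears only in box 2's list, so box 2 = 1.
The 5 still-open variables draw from only 5 values {2, 3, 4, 5, 6}, so each is used; only box 5 can be 6, hence box 5 = 6.
Among the 4 still-open variables, 2 fits only box 4 (and all 4 values in {2, 3, 4, 5} must be used), so box 4 = 2.
The 3 still-open variables together cover exactly {3, 4, 5} — 3 values for 3 variables — and 5 appears only in box 3's list, so box 3 = 5.

5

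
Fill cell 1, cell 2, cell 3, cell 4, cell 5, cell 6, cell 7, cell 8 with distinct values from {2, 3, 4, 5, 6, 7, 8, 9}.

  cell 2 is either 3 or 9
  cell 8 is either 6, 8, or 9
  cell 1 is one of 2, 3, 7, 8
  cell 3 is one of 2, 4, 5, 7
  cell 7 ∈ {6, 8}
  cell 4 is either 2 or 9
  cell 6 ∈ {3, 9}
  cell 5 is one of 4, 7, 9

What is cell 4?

The 8 variables draw from only 8 values {2, 3, 4, 5, 6, 7, 8, 9}, so each is used; only cell 3 can be 5, hence cell 3 = 5.
The 7 still-open variables draw from only 7 values {2, 3, 4, 6, 7, 8, 9}, so each is used; only cell 5 can be 4, hence cell 5 = 4.
Among the 6 still-open variables, 7 fits only cell 1 (and all 6 values in {2, 3, 6, 7, 8, 9} must be used), so cell 1 = 7.
The 5 still-open variables draw from only 5 values {2, 3, 6, 8, 9}, so each is used; only cell 4 can be 2, hence cell 4 = 2.

2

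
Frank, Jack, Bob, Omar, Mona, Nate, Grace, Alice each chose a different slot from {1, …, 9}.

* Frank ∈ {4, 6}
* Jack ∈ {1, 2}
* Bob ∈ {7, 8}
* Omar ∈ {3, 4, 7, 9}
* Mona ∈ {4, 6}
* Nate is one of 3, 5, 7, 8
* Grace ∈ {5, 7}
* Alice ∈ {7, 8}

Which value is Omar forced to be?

9

The 2 variables Frank and Mona are confined to {4, 6}, which locks those values in; drop them from Omar.
The 2 variables Bob and Alice are confined to {7, 8}, which locks those values in; drop them from Omar, Nate, Grace.
Grace's domain is down to {5}, so Grace = 5. Remove 5 from Nate.
Nate's domain is down to {3}, so Nate = 3. Eliminate 3 elsewhere: Omar.
So Omar = 9.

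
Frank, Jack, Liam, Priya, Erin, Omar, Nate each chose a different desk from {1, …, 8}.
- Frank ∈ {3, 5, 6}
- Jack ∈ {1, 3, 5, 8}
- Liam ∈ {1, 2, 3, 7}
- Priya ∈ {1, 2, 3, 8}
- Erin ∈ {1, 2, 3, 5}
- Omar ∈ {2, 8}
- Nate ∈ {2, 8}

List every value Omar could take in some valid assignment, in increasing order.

2, 8

Among the 7 variables, 6 fits only Frank (and all 7 values in {1, 2, 3, 5, 6, 7, 8} must be used), so Frank = 6.
Among the 6 still-open variables, 7 fits only Liam (and all 6 values in {1, 2, 3, 5, 7, 8} must be used), so Liam = 7.
The 2 variables Omar and Nate are confined to {2, 8}, which locks those values in; drop them from Jack, Priya, Erin.
No further eliminations apply; Omar can still be any of 2, 8.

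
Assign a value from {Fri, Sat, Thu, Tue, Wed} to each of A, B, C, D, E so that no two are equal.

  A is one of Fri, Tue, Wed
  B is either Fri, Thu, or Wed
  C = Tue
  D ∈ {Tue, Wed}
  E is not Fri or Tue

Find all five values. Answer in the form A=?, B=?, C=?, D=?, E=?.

C's domain is down to {Tue}, so C = Tue. So A, D can't be Tue.
D's domain is down to {Wed}, so D = Wed. So A, B, E can't be Wed.
A must be Fri (only option left). Remove Fri from B.
B's domain is down to {Thu}, so B = Thu. Eliminate Thu elsewhere: E.
E must be Sat (only option left).

A=Fri, B=Thu, C=Tue, D=Wed, E=Sat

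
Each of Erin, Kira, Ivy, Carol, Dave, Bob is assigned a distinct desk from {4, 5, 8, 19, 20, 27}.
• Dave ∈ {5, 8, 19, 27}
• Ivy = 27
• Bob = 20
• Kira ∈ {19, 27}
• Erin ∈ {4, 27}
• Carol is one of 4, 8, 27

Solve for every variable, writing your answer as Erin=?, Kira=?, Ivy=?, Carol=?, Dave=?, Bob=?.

Ivy must be 27 (only option left). Strike 27 from Erin, Kira, Carol, Dave.
Bob's domain is down to {20}, so Bob = 20.
That leaves Erin = 4. Remove 4 from Carol.
Kira's domain is down to {19}, so Kira = 19. Eliminate 19 elsewhere: Dave.
That leaves Carol = 8. So Dave can't be 8.
Dave's domain is down to {5}, so Dave = 5.

Erin=4, Kira=19, Ivy=27, Carol=8, Dave=5, Bob=20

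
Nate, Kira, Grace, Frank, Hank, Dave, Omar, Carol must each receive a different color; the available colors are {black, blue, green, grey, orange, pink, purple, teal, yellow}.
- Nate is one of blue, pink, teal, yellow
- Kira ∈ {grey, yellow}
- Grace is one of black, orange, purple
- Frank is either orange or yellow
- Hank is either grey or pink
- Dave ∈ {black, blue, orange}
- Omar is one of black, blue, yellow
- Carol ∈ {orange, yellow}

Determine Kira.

The 8 variables together cover exactly {black, blue, grey, orange, pink, purple, teal, yellow} — 8 values for 8 variables — and purple appears only in Grace's list, so Grace = purple.
The 7 still-open variables together cover exactly {black, blue, grey, orange, pink, teal, yellow} — 7 values for 7 variables — and teal appears only in Nate's list, so Nate = teal.
Among the 6 still-open variables, pink fits only Hank (and all 6 values in {black, blue, grey, orange, pink, yellow} must be used), so Hank = pink.
The 5 still-open variables together cover exactly {black, blue, grey, orange, yellow} — 5 values for 5 variables — and grey appears only in Kira's list, so Kira = grey.

grey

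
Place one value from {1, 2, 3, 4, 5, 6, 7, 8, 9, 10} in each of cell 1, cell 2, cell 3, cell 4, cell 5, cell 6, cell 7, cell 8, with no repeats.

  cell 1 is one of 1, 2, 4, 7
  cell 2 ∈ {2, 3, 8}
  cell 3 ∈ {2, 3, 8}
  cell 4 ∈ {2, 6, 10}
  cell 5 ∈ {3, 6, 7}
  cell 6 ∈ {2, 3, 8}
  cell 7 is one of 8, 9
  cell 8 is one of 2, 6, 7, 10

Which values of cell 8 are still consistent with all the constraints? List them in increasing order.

cell 2, cell 3, cell 6 between them cover only {2, 3, 8} — a naked triple. Remove those values from cell 1, cell 4, cell 5, cell 7, cell 8.
cell 7 has just one choice, so cell 7 = 9.
cell 4, cell 5, cell 8 between them cover only {6, 7, 10} — a naked triple. Remove those values from cell 1.
No further eliminations apply; cell 8 can still be any of 6, 7, 10.

6, 7, 10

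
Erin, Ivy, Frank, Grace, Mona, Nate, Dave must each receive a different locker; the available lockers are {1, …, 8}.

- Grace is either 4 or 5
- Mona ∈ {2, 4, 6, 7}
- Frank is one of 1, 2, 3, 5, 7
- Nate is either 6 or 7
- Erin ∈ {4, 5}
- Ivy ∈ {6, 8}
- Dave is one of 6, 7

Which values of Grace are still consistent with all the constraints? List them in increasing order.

Erin and Grace share exactly the 2 values {4, 5}; by pigeonhole those values go to them, so strike 4, 5 from Frank, Mona.
The 2 variables Nate and Dave are confined to {6, 7}, which locks those values in; drop them from Ivy, Frank, Mona.
Ivy must be 8 (only option left).
Mona must be 2 (only option left). So Frank can't be 2.
No further eliminations apply; Grace can still be any of 4, 5.

4, 5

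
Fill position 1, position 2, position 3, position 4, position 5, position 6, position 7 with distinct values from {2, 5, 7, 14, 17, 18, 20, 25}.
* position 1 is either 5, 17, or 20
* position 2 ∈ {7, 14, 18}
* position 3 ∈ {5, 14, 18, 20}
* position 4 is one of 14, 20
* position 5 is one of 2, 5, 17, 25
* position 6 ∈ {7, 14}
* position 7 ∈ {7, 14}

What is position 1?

The 2 variables position 6 and position 7 are confined to {7, 14}, which locks those values in; drop them from position 2, position 3, position 4.
That leaves position 2 = 18. Strike 18 from position 3.
position 4 must be 20 (only option left). Strike 20 from position 1, position 3.
That leaves position 3 = 5. Strike 5 from position 1, position 5.
So position 1 = 17.

17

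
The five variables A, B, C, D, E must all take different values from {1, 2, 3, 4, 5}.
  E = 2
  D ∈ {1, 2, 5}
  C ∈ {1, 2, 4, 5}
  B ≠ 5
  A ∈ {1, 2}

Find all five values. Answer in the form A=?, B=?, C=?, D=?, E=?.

A=1, B=3, C=4, D=5, E=2

E's domain is down to {2}, so E = 2. Eliminate 2 elsewhere: A, B, C, D.
A has just one choice, so A = 1. Eliminate 1 elsewhere: B, C, D.
D must be 5 (only option left). Remove 5 from C.
That leaves C = 4. Eliminate 4 elsewhere: B.
That leaves B = 3.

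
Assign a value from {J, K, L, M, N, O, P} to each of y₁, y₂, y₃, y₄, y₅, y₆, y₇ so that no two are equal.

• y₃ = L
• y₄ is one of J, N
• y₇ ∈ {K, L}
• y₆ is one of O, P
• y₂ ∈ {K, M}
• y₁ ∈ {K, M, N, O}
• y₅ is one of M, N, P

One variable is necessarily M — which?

y₂

y₃ has just one choice, so y₃ = L. Eliminate L elsewhere: y₇.
y₇ must be K (only option left). Remove K from y₁, y₂.
So M goes to y₂.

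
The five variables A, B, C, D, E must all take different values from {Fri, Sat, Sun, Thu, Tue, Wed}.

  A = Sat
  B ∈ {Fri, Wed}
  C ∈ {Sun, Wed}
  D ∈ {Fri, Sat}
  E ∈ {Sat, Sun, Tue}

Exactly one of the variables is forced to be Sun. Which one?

C

A's domain is down to {Sat}, so A = Sat. Remove Sat from D, E.
D's domain is down to {Fri}, so D = Fri. Remove Fri from B.
That leaves B = Wed. So C can't be Wed.
So Sun goes to C.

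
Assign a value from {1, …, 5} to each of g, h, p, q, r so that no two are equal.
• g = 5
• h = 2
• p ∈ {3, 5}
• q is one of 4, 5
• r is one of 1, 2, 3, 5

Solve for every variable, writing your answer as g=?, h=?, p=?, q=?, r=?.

g's domain is down to {5}, so g = 5. Strike 5 from p, q, r.
That leaves h = 2. Eliminate 2 elsewhere: r.
That leaves p = 3. So r can't be 3.
That leaves q = 4.
r must be 1 (only option left).

g=5, h=2, p=3, q=4, r=1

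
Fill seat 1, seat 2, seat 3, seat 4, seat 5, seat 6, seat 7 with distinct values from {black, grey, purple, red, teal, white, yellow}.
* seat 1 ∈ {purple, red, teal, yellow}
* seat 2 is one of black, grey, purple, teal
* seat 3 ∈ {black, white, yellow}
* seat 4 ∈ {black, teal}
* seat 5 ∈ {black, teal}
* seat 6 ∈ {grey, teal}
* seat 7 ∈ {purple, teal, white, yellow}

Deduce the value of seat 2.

Among the 7 variables, red fits only seat 1 (and all 7 values in {black, grey, purple, red, teal, white, yellow} must be used), so seat 1 = red.
seat 4 and seat 5 share exactly the 2 values {black, teal}; by pigeonhole those values go to them, so strike black, teal from seat 2, seat 3, seat 6, seat 7.
seat 6 has just one choice, so seat 6 = grey. Eliminate grey elsewhere: seat 2.
So seat 2 = purple.

purple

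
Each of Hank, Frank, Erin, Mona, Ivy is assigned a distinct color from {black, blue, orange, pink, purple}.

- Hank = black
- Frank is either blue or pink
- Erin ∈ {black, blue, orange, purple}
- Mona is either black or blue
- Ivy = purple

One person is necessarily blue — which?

Mona

Hank has just one choice, so Hank = black. So Erin, Mona can't be black.
So blue goes to Mona.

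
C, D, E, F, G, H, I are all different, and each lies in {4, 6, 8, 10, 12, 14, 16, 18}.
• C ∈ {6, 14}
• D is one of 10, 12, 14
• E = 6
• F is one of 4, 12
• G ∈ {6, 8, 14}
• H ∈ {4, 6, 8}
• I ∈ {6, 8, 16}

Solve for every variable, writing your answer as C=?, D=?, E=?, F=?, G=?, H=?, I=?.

C=14, D=10, E=6, F=12, G=8, H=4, I=16

E has just one choice, so E = 6. Eliminate 6 elsewhere: C, G, H, I.
C has just one choice, so C = 14. Strike 14 from D, G.
That leaves G = 8. So H, I can't be 8.
H must be 4 (only option left). Eliminate 4 elsewhere: F.
That leaves I = 16.
F must be 12 (only option left). So D can't be 12.
D has just one choice, so D = 10.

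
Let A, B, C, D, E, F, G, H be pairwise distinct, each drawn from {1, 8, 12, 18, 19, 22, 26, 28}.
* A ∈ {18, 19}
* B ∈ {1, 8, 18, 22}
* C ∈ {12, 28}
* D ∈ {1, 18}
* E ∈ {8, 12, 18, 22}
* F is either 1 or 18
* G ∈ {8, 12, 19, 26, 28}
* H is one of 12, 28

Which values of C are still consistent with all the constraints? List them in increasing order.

Among the 8 variables, 26 fits only G (and all 8 values in {1, 8, 12, 18, 19, 22, 26, 28} must be used), so G = 26.
The 7 still-open variables draw from only 7 values {1, 8, 12, 18, 19, 22, 28}, so each is used; only A can be 19, hence A = 19.
C and H share exactly the 2 values {12, 28}; by pigeonhole those values go to them, so strike 12, 28 from E.
D and F between them cover only {1, 18} — a naked pair. Remove those values from B, E.
No further eliminations apply; C can still be any of 12, 28.

12, 28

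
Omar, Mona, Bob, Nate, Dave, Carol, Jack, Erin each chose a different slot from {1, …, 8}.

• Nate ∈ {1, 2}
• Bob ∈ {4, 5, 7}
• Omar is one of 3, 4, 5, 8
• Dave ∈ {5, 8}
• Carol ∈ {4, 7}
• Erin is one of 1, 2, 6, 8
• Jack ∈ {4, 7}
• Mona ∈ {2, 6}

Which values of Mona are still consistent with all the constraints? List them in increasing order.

Among the 8 variables, 3 fits only Omar (and all 8 values in {1, 2, 3, 4, 5, 6, 7, 8} must be used), so Omar = 3.
Carol and Jack between them cover only {4, 7} — a naked pair. Remove those values from Bob.
Bob must be 5 (only option left). Strike 5 from Dave.
Dave has just one choice, so Dave = 8. Eliminate 8 elsewhere: Erin.
No further eliminations apply; Mona can still be any of 2, 6.

2, 6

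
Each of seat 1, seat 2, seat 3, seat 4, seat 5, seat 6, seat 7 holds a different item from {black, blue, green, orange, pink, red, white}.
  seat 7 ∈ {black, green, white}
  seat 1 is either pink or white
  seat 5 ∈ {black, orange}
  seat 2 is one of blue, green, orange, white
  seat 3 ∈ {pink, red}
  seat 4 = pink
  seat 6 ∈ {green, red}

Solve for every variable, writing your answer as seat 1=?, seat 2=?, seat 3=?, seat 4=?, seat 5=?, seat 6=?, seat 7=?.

seat 1=white, seat 2=blue, seat 3=red, seat 4=pink, seat 5=orange, seat 6=green, seat 7=black

seat 4 has just one choice, so seat 4 = pink. So seat 1, seat 3 can't be pink.
seat 1 must be white (only option left). So seat 2, seat 7 can't be white.
That leaves seat 3 = red. Eliminate red elsewhere: seat 6.
That leaves seat 6 = green. Remove green from seat 2, seat 7.
seat 7's domain is down to {black}, so seat 7 = black. Remove black from seat 5.
seat 5 must be orange (only option left). So seat 2 can't be orange.
seat 2 has just one choice, so seat 2 = blue.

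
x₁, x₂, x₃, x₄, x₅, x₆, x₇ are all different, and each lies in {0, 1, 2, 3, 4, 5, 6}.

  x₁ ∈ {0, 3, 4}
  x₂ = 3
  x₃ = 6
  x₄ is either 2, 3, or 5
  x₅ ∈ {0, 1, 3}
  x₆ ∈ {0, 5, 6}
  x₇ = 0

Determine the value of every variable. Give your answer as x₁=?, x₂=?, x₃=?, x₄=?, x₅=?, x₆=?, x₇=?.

x₂'s domain is down to {3}, so x₂ = 3. Remove 3 from x₁, x₄, x₅.
x₃'s domain is down to {6}, so x₃ = 6. Remove 6 from x₆.
x₇ has just one choice, so x₇ = 0. Eliminate 0 elsewhere: x₁, x₅, x₆.
x₁ has just one choice, so x₁ = 4.
x₅ has just one choice, so x₅ = 1.
That leaves x₆ = 5. Eliminate 5 elsewhere: x₄.
x₄'s domain is down to {2}, so x₄ = 2.

x₁=4, x₂=3, x₃=6, x₄=2, x₅=1, x₆=5, x₇=0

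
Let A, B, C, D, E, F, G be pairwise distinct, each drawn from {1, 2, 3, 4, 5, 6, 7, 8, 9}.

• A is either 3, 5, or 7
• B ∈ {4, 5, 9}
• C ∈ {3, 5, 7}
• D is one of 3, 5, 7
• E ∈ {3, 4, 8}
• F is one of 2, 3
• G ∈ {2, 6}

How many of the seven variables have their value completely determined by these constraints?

2

A, C, D share exactly the 3 values {3, 5, 7}; by pigeonhole those values go to them, so strike 3, 5, 7 from B, E, F.
F has just one choice, so F = 2. Eliminate 2 elsewhere: G.
G has just one choice, so G = 6.
Determined: F=2, G=6. The other variables each still have more than one consistent value. That makes 2.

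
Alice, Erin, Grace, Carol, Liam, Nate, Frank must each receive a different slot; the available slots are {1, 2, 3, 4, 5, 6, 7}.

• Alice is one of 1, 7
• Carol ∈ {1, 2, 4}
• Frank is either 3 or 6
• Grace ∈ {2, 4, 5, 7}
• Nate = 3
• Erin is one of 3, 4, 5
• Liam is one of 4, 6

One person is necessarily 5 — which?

Erin

Nate has just one choice, so Nate = 3. So Erin, Frank can't be 3.
Frank must be 6 (only option left). So Liam can't be 6.
That leaves Liam = 4. Eliminate 4 elsewhere: Erin, Grace, Carol.
So 5 goes to Erin.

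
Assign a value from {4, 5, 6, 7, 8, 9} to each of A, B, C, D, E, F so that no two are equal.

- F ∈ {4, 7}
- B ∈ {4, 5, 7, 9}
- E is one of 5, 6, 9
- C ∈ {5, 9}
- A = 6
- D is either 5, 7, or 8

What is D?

A's domain is down to {6}, so A = 6. Eliminate 6 elsewhere: E.
The 5 still-open variables together cover exactly {4, 5, 7, 8, 9} — 5 values for 5 variables — and 8 appears only in D's list, so D = 8.

8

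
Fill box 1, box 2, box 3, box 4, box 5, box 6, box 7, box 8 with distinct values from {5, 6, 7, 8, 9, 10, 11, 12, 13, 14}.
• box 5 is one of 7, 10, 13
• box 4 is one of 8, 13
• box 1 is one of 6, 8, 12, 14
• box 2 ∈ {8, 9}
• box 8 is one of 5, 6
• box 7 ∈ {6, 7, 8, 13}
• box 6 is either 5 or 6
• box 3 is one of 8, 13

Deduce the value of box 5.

10

box 3 and box 4 share exactly the 2 values {8, 13}; by pigeonhole those values go to them, so strike 8, 13 from box 1, box 2, box 5, box 7.
box 2 must be 9 (only option left).
box 6 and box 8 share exactly the 2 values {5, 6}; by pigeonhole those values go to them, so strike 5, 6 from box 1, box 7.
That leaves box 7 = 7. Strike 7 from box 5.
So box 5 = 10.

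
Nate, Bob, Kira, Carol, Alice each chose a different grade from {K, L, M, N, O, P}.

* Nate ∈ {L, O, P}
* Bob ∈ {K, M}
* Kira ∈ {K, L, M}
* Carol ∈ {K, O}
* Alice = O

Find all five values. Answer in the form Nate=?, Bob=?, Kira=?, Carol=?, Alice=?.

Nate=P, Bob=M, Kira=L, Carol=K, Alice=O

Alice's domain is down to {O}, so Alice = O. Strike O from Nate, Carol.
Carol's domain is down to {K}, so Carol = K. Eliminate K elsewhere: Bob, Kira.
Bob's domain is down to {M}, so Bob = M. Remove M from Kira.
Kira's domain is down to {L}, so Kira = L. Eliminate L elsewhere: Nate.
Nate's domain is down to {P}, so Nate = P.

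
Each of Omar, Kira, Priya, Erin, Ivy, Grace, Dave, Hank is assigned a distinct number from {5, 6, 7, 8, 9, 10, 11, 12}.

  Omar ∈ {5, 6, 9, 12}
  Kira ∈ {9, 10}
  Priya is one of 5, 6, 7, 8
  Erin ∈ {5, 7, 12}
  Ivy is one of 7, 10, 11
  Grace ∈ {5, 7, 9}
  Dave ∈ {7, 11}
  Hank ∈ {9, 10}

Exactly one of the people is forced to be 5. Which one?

Among the 8 variables, 8 fits only Priya (and all 8 values in {5, 6, 7, 8, 9, 10, 11, 12} must be used), so Priya = 8.
The 7 still-open variables together cover exactly {5, 6, 7, 9, 10, 11, 12} — 7 values for 7 variables — and 6 appears only in Omar's list, so Omar = 6.
The 6 still-open variables draw from only 6 values {5, 7, 9, 10, 11, 12}, so each is used; only Erin can be 12, hence Erin = 12.
The 5 still-open variables draw from only 5 values {5, 7, 9, 10, 11}, so each is used; only Grace can be 5, hence Grace = 5.

Grace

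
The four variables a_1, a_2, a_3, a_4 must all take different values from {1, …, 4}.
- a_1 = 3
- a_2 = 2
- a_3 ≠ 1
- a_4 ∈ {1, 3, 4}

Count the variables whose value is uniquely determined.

a_1 must be 3 (only option left). Eliminate 3 elsewhere: a_3, a_4.
That leaves a_2 = 2. Eliminate 2 elsewhere: a_3.
a_3's domain is down to {4}, so a_3 = 4. Remove 4 from a_4.
a_4 must be 1 (only option left).
Every variable is fixed: a_1=3, a_2=2, a_3=4, a_4=1. That makes 4.

4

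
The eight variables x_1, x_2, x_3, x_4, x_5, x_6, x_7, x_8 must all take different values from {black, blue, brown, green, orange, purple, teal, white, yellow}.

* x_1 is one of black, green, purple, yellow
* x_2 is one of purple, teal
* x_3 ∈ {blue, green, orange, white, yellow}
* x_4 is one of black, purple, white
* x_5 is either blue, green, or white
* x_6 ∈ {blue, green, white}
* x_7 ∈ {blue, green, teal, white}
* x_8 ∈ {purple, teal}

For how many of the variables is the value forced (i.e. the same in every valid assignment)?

3

The 8 variables draw from only 8 values {black, blue, green, orange, purple, teal, white, yellow}, so each is used; only x_3 can be orange, hence x_3 = orange.
The 7 still-open variables together cover exactly {black, blue, green, purple, teal, white, yellow} — 7 values for 7 variables — and yellow appears only in x_1's list, so x_1 = yellow.
The 6 still-open variables draw from only 6 values {black, blue, green, purple, teal, white}, so each is used; only x_4 can be black, hence x_4 = black.
The 2 variables x_2 and x_8 are confined to {purple, teal}, which locks those values in; drop them from x_7.
Determined: x_1=yellow, x_3=orange, x_4=black. The other variables each still have more than one consistent value. That makes 3.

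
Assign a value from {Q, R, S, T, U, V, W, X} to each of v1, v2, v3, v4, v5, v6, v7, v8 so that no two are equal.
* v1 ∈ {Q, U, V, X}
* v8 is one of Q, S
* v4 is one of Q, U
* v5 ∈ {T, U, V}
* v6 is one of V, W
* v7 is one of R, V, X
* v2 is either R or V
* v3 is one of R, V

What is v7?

X

Among the 8 variables, S fits only v8 (and all 8 values in {Q, R, S, T, U, V, W, X} must be used), so v8 = S.
Among the 7 still-open variables, T fits only v5 (and all 7 values in {Q, R, T, U, V, W, X} must be used), so v5 = T.
The 6 still-open variables together cover exactly {Q, R, U, V, W, X} — 6 values for 6 variables — and W appears only in v6's list, so v6 = W.
v2 and v3 between them cover only {R, V} — a naked pair. Remove those values from v1, v7.
So v7 = X.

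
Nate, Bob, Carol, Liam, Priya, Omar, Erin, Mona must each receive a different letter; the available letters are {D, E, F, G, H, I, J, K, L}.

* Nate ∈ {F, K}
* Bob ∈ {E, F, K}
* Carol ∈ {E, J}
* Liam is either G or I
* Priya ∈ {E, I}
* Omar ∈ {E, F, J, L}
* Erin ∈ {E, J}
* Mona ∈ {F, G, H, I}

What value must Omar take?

Among the 8 variables, H fits only Mona (and all 8 values in {E, F, G, H, I, J, K, L} must be used), so Mona = H.
The 7 still-open variables together cover exactly {E, F, G, I, J, K, L} — 7 values for 7 variables — and G appears only in Liam's list, so Liam = G.
The 6 still-open variables draw from only 6 values {E, F, I, J, K, L}, so each is used; only Priya can be I, hence Priya = I.
Among the 5 still-open variables, L fits only Omar (and all 5 values in {E, F, J, K, L} must be used), so Omar = L.

L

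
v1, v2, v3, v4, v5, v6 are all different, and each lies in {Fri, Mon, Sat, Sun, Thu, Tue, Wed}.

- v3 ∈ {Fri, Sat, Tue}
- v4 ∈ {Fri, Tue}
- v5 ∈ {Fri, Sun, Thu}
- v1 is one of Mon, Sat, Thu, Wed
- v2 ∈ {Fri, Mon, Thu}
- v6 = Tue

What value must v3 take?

v6 must be Tue (only option left). So v3, v4 can't be Tue.
v4's domain is down to {Fri}, so v4 = Fri. Eliminate Fri elsewhere: v2, v3, v5.
So v3 = Sat.

Sat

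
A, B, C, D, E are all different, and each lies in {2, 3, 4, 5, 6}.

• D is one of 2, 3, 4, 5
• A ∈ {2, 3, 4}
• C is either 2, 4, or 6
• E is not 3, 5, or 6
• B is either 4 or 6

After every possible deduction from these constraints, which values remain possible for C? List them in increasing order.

The 5 variables draw from only 5 values {2, 3, 4, 5, 6}, so each is used; only D can be 5, hence D = 5.
Among the 4 still-open variables, 3 fits only A (and all 4 values in {2, 3, 4, 6} must be used), so A = 3.
No further eliminations apply; C can still be any of 2, 4, 6.

2, 4, 6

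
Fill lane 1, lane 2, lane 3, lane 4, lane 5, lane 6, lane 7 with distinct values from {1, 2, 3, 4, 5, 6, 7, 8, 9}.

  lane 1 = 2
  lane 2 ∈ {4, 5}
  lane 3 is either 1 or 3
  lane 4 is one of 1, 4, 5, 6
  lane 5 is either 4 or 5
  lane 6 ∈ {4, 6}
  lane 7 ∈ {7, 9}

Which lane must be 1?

lane 1 must be 2 (only option left).
The 2 variables lane 2 and lane 5 are confined to {4, 5}, which locks those values in; drop them from lane 4, lane 6.
That leaves lane 6 = 6. Eliminate 6 elsewhere: lane 4.
So 1 goes to lane 4.

lane 4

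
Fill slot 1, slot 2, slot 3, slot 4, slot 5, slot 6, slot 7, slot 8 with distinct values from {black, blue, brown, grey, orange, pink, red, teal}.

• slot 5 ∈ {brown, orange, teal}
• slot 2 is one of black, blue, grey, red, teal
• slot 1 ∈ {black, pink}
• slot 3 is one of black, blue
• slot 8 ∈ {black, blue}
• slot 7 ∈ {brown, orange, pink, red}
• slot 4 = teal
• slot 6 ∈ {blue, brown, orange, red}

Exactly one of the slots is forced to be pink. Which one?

slot 4's domain is down to {teal}, so slot 4 = teal. Eliminate teal elsewhere: slot 2, slot 5.
The 7 still-open variables together cover exactly {black, blue, brown, grey, orange, pink, red} — 7 values for 7 variables — and grey appears only in slot 2's list, so slot 2 = grey.
slot 3 and slot 8 share exactly the 2 values {black, blue}; by pigeonhole those values go to them, so strike black, blue from slot 1, slot 6.
So pink goes to slot 1.

slot 1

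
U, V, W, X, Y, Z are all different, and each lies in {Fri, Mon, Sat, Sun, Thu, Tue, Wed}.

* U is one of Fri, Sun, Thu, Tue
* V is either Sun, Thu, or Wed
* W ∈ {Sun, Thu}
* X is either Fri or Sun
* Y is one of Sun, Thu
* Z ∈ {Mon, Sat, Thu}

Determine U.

The 2 variables W and Y are confined to {Sun, Thu}, which locks those values in; drop them from U, V, X, Z.
V has just one choice, so V = Wed.
X's domain is down to {Fri}, so X = Fri. Eliminate Fri elsewhere: U.
So U = Tue.

Tue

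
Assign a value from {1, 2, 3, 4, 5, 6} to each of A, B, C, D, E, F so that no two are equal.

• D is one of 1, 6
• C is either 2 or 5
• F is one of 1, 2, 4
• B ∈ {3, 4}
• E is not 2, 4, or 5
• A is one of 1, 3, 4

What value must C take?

5

Among the 6 variables, 5 fits only C (and all 6 values in {1, 2, 3, 4, 5, 6} must be used), so C = 5.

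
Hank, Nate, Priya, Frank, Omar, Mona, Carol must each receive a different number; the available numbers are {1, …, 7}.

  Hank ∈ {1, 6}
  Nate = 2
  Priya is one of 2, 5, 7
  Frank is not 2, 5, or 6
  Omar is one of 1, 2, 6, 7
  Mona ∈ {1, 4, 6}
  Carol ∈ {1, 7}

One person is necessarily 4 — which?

Nate's domain is down to {2}, so Nate = 2. Eliminate 2 elsewhere: Priya, Omar.
The 6 still-open variables draw from only 6 values {1, 3, 4, 5, 6, 7}, so each is used; only Frank can be 3, hence Frank = 3.
The 5 still-open variables together cover exactly {1, 4, 5, 6, 7} — 5 values for 5 variables — and 4 appears only in Mona's list, so Mona = 4.

Mona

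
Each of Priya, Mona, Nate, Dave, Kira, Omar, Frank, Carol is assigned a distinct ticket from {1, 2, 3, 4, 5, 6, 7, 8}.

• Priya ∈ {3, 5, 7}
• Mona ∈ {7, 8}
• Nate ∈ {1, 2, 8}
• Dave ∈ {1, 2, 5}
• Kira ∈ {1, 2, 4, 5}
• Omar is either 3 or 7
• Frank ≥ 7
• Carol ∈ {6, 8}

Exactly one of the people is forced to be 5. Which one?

Among the 8 variables, 4 fits only Kira (and all 8 values in {1, 2, 3, 4, 5, 6, 7, 8} must be used), so Kira = 4.
The 7 still-open variables draw from only 7 values {1, 2, 3, 5, 6, 7, 8}, so each is used; only Carol can be 6, hence Carol = 6.
Mona and Frank share exactly the 2 values {7, 8}; by pigeonhole those values go to them, so strike 7, 8 from Priya, Nate, Omar.
That leaves Omar = 3. Strike 3 from Priya.
So 5 goes to Priya.

Priya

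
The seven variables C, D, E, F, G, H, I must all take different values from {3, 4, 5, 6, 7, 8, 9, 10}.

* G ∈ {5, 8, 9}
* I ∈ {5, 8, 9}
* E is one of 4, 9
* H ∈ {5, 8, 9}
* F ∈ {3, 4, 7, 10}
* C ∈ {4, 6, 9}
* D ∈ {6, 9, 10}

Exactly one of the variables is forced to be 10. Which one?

G, H, I between them cover only {5, 8, 9} — a naked triple. Remove those values from C, D, E.
That leaves E = 4. Strike 4 from C, F.
C must be 6 (only option left). Remove 6 from D.
So 10 goes to D.

D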